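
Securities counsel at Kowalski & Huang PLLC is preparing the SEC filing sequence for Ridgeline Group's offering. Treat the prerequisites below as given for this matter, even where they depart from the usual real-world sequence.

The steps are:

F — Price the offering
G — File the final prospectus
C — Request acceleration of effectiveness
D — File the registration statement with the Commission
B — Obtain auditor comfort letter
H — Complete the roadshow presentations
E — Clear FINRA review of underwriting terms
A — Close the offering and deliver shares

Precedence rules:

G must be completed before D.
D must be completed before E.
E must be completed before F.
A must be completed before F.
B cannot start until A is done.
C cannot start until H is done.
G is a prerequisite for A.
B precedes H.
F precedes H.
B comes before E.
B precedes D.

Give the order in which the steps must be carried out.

G, A, B, D, E, F, H, C

Only G has no prerequisites, so it is first.
A needed G, now all done → A.
That leaves B as the only ready step → B.
That leaves D as the only ready step → D.
Next only E has its prerequisites met → E.
Next only F has its prerequisites met → F.
That leaves H as the only ready step → H.
C needed H, now all done → C.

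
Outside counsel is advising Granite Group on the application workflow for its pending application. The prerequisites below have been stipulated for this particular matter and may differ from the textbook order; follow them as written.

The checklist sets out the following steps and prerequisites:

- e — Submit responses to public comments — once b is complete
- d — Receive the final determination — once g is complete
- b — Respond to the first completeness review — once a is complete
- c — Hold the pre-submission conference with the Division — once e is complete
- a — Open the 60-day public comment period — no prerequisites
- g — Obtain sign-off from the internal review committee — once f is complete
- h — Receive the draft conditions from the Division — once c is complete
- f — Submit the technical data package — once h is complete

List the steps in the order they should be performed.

a, b, e, c, h, f, g, d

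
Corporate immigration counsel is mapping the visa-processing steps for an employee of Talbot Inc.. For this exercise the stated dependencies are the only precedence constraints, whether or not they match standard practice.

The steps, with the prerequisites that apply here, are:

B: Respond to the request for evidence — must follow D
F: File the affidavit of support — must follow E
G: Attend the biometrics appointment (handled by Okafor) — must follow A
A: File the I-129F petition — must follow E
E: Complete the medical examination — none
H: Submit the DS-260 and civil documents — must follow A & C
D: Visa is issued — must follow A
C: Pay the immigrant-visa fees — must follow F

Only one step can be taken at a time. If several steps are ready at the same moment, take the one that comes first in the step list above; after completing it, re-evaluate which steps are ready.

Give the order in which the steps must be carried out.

E, F, A, G, D, B, C, H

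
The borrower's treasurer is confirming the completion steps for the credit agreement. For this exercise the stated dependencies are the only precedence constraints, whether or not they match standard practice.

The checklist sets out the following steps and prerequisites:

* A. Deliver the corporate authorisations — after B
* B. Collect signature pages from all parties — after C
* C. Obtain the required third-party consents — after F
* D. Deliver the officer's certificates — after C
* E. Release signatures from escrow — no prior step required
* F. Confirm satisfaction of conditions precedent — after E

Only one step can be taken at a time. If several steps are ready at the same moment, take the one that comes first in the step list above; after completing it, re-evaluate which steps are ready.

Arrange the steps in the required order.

E is the only step with nothing outstanding, so it goes first.
F needed E, now all done → F.
That leaves C as the only ready step → C.
B and D are both available; B is listed earlier → B.
A now also ready, so the ready set is {A, D}; A is listed earlier → A.
D is the only step now ready → D.

E F C B A D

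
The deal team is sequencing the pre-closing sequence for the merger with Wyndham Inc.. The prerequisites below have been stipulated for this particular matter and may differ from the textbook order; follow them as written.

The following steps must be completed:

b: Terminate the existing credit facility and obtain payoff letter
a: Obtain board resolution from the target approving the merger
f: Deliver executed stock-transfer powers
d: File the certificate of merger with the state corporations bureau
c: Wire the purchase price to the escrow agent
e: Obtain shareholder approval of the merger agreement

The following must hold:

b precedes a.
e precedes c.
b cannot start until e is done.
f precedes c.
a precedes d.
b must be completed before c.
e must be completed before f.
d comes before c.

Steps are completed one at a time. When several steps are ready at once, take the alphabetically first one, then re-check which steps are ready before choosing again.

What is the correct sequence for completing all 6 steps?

e → b → a → d → f → c

e is the only step with nothing outstanding, so it goes first.
Ready: b and f. b has the earlier label → b.
Now a and f have their prerequisites met. a has the earlier label, so a next.
Now d and f have their prerequisites met. d has the earlier label, so d next.
f needed e, now all done → f.
Next only c has its prerequisites met → c.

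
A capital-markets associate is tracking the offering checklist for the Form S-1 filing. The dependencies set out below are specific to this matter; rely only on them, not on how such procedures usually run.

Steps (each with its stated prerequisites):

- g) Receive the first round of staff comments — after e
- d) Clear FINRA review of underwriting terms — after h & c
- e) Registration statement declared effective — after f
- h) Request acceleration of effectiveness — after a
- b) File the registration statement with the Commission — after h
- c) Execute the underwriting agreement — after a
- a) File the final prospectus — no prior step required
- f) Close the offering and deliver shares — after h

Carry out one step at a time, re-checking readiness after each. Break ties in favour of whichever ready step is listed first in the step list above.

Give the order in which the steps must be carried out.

Only a has no prerequisites, so it is first.
h and c are both available; h is listed earlier → h.
b and f now also ready, so the ready set is {b, c, f}; b is listed earlier → b.
Now c and f have their prerequisites met. c is listed earlier, so c next.
d now also ready, so the ready set is {d, f}; d is listed earlier → d.
Next only f has its prerequisites met → f.
e needed f, now all done → e.
Next only g has its prerequisites met → g.

a → h → b → c → d → f → e → g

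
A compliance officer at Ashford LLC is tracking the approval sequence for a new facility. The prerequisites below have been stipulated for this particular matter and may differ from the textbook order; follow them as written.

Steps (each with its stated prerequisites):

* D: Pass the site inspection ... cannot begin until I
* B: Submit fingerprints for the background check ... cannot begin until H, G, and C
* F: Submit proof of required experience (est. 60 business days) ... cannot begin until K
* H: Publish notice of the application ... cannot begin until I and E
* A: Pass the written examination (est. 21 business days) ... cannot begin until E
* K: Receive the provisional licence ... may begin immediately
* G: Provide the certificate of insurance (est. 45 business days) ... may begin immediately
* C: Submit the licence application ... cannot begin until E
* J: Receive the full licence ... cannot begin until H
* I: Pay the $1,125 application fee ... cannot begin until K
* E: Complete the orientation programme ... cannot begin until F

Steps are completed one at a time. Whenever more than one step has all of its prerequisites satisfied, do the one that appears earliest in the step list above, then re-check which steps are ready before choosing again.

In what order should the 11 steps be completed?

Nothing is required for K and G. K is listed earlier → K first.
F and I now also ready, so the ready set is {F, G, I}; F is listed earlier → F.
E now also ready, so the ready set is {G, I, E}; G is listed earlier → G.
I and E are both available; I is listed earlier → I.
D and E are both available; D is listed earlier → D.
E needed F, now all done → E.
Now H, A and C have their prerequisites met. H is listed earlier, so H next.
Now A, C and J have their prerequisites met. A is listed earlier, so A next.
C and J are both available; C is listed earlier → C.
Ready: B and J. B is listed earlier → B.
Next only J has its prerequisites met → J.

K, F, G, I, D, E, H, A, C, B, J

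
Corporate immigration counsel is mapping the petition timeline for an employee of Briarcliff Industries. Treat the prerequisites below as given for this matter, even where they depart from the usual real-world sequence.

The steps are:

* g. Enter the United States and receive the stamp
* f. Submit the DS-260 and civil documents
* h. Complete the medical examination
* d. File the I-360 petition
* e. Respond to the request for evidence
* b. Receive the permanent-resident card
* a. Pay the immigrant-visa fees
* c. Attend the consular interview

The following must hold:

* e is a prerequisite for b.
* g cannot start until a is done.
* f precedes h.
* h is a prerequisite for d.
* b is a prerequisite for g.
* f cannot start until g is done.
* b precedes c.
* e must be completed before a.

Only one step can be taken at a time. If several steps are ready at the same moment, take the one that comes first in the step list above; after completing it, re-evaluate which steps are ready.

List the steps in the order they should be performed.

e, b, a, g, f, h, d, c

e is the only step with nothing outstanding, so it goes first.
b and a are both available; b is listed earlier → b.
a and c are both available; a is listed earlier → a.
Ready: g and c. g is listed earlier → g.
Ready: f and c. f is listed earlier → f.
Ready: h and c. h is listed earlier → h.
d now also ready, so the ready set is {d, c}; d is listed earlier → d.
c needed b, now all done → c.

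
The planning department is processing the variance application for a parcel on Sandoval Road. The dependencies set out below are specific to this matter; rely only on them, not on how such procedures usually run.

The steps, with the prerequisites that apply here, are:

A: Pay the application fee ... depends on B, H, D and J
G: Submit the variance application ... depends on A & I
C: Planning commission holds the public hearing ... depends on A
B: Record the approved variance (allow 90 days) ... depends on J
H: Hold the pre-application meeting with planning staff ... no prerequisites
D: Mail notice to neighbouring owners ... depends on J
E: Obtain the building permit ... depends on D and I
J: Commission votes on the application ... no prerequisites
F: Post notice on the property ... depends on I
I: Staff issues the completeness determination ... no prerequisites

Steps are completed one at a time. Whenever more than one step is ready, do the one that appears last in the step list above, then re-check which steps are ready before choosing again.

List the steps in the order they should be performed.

I → F → J → D → E → H → B → A → C → G

I, J and H have no prerequisites; I is listed later, so I is first.
F now also ready, so the ready set is {F, J, H}; F is listed later → F.
Now J and H have their prerequisites met. J is listed later, so J next.
D and B now also ready, so the ready set is {D, H, B}; D is listed later → D.
Ready: E, H and B. E is listed later → E.
Ready: H and B. H is listed later → H.
Next only B has its prerequisites met → B.
A needed J, D, H and B, now all done → A.
Now C and G have their prerequisites met. C is listed later, so C next.
Next only G has its prerequisites met → G.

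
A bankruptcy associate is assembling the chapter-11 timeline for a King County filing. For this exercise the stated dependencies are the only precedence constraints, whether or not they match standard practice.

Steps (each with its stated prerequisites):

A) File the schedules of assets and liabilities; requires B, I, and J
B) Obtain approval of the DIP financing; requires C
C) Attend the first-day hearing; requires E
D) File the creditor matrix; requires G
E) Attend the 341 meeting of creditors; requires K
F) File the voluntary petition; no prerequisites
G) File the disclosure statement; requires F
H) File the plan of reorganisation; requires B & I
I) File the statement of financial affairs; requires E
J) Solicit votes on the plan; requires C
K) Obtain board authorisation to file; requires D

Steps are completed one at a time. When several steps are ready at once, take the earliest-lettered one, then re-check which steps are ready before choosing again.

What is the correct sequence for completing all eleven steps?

Only F has no prerequisites, so it is first.
Next only G has its prerequisites met → G.
Next only D has its prerequisites met → D.
That leaves K as the only ready step → K.
That leaves E as the only ready step → E.
Ready: C and I. C has the earlier label → C.
B and J now also ready, so the ready set is {B, I, J}; B has the earlier label → B.
Ready: I and J. I has the earlier label → I.
H now also ready, so the ready set is {H, J}; H has the earlier label → H.
J needed C, now all done → J.
A is the only step now ready → A.

F, G, D, K, E, C, B, I, H, J, A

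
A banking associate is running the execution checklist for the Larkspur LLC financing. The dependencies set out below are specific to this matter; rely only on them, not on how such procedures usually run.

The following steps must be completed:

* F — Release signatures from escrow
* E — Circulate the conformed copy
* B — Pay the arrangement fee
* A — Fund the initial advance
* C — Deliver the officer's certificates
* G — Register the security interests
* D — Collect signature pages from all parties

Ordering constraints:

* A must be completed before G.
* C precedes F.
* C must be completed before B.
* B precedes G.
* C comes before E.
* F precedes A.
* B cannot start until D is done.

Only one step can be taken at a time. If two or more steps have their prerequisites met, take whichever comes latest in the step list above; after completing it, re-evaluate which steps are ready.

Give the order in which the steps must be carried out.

Nothing is required for D and C. D is listed later → D first.
Next only C has its prerequisites met → C.
Ready: B, E and F. B is listed later → B.
Ready: E and F. E is listed later → E.
F is the only step now ready → F.
That leaves A as the only ready step → A.
G is the only step now ready → G.

D, C, B, E, F, A, G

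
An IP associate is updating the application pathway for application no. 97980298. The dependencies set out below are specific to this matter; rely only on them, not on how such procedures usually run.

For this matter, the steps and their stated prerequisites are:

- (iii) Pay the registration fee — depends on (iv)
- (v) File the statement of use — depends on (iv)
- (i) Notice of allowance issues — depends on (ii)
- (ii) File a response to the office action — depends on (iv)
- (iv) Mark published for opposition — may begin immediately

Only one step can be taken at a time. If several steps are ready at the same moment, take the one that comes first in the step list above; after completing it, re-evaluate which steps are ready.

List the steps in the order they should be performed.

(iv) is the only step with nothing outstanding, so it goes first.
Ready: (iii), (v) and (ii). (iii) is listed earlier → (iii).
Ready: (v) and (ii). (v) is listed earlier → (v).
Next only (ii) has its prerequisites met → (ii).
That leaves (i) as the only ready step → (i).

(iv) → (iii) → (v) → (ii) → (i)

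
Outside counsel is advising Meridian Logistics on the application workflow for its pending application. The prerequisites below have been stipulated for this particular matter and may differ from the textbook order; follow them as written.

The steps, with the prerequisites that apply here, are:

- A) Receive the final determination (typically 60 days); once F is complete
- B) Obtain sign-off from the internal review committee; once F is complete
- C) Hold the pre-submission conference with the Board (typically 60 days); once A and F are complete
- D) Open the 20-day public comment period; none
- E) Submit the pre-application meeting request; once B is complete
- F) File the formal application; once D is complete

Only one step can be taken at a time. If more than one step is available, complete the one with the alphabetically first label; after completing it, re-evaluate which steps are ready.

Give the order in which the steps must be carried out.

D, F, A, B, C, E

Only D has no prerequisites, so it is first.
F needed D, now all done → F.
Ready: A and B. A has the earlier label → A.
C now also ready, so the ready set is {B, C}; B has the earlier label → B.
Ready: C and E. C has the earlier label → C.
E is the only step now ready → E.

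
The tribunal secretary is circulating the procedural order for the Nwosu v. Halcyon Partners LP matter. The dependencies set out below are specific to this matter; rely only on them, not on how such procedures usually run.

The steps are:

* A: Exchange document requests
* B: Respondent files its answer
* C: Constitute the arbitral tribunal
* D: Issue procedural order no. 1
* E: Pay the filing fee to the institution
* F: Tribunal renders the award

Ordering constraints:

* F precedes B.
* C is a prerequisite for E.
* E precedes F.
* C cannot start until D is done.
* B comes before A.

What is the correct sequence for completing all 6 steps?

D has no prerequisites → D first.
C needed D, now all done → C.
E is the only step now ready → E.
Next only F has its prerequisites met → F.
That leaves B as the only ready step → B.
A needed B, now all done → A.

D, C, E, F, B, A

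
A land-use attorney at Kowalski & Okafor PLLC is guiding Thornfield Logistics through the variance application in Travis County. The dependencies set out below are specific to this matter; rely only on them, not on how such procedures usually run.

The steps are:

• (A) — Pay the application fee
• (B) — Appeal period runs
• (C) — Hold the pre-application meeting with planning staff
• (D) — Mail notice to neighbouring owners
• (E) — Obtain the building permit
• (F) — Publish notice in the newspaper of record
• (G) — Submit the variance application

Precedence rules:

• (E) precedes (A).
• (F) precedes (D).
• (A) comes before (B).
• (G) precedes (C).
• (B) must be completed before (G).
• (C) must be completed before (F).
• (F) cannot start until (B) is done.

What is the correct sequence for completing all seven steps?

(E), (A), (B), (G), (C), (F), (D)

Only (E) has no prerequisites, so it is first.
Next only (A) has its prerequisites met → (A).
Next only (B) has its prerequisites met → (B).
(G) is the only step now ready → (G).
(C) needed (G), now all done → (C).
(F) needed (B) and (C), now all done → (F).
(D) needed (F), now all done → (D).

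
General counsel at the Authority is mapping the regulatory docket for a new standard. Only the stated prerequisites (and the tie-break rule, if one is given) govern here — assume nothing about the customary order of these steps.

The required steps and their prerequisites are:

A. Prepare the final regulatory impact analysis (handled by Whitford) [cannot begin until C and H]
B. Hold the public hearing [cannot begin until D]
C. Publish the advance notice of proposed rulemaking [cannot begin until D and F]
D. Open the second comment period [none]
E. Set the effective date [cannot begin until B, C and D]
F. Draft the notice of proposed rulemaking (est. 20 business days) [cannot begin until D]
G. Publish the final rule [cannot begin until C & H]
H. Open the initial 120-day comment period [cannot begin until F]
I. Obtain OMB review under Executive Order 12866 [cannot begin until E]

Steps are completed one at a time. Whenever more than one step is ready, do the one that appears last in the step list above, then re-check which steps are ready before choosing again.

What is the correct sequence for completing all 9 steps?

D, F, H, C, G, B, E, I, A

Only D has no prerequisites, so it is first.
F and B are both available; F is listed later → F.
H and C now also ready, so the ready set is {H, C, B}; H is listed later → H.
Ready: C and B. C is listed later → C.
G, B and A are all available; G is listed later → G.
B and A are both available; B is listed later → B.
E and A are both available; E is listed later → E.
I now also ready, so the ready set is {I, A}; I is listed later → I.
A needed H and C, now all done → A.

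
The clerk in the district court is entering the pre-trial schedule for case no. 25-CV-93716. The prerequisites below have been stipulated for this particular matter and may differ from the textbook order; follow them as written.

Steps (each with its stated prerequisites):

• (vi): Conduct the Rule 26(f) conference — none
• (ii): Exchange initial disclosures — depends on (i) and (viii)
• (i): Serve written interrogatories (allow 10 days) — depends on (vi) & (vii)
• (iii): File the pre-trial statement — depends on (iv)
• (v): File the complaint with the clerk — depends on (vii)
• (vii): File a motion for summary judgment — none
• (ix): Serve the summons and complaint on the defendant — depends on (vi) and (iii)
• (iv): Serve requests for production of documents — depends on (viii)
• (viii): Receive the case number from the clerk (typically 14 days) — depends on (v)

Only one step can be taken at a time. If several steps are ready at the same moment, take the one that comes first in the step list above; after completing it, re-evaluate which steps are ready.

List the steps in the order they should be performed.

(vi), (vii), (i), (v), (viii), (ii), (iv), (iii), (ix)

Nothing is required for (vi) and (vii). (vi) is listed earlier → (vi) first.
Next only (vii) has its prerequisites met → (vii).
Now (i) and (v) have their prerequisites met. (i) is listed earlier, so (i) next.
Next only (v) has its prerequisites met → (v).
Next only (viii) has its prerequisites met → (viii).
Now (ii) and (iv) have their prerequisites met. (ii) is listed earlier, so (ii) next.
Next only (iv) has its prerequisites met → (iv).
Next only (iii) has its prerequisites met → (iii).
That leaves (ix) as the only ready step → (ix).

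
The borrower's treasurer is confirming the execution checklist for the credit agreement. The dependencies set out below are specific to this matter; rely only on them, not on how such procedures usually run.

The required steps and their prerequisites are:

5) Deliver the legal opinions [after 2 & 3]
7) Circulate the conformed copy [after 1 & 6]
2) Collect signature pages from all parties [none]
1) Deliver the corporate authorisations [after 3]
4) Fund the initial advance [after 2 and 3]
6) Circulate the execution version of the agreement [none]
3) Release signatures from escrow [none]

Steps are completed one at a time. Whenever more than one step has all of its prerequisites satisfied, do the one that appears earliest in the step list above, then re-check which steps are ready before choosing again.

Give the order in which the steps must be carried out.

2, 6 and 3 have no prerequisites; 2 is listed earlier, so 2 is first.
Ready: 6 and 3. 6 is listed earlier → 6.
Next only 3 has its prerequisites met → 3.
Ready: 5, 1 and 4. 5 is listed earlier → 5.
Ready: 1 and 4. 1 is listed earlier → 1.
7 now also ready, so the ready set is {7, 4}; 7 is listed earlier → 7.
4 needed 2 and 3, now all done → 4.

2, 6, 3, 5, 1, 7, 4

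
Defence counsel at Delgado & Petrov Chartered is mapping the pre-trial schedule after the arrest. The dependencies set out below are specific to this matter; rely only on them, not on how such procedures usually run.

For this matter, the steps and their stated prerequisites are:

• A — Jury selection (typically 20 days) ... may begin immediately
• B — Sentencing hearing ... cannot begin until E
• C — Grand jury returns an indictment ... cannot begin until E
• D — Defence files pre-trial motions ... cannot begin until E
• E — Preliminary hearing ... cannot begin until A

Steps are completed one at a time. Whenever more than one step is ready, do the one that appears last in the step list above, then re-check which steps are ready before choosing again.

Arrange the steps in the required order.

A, E, D, C, B

A is the only step with nothing outstanding, so it goes first.
E needed A, now all done → E.
Ready: D, C and B. D is listed later → D.
Now C and B have their prerequisites met. C is listed later, so C next.
B needed E, now all done → B.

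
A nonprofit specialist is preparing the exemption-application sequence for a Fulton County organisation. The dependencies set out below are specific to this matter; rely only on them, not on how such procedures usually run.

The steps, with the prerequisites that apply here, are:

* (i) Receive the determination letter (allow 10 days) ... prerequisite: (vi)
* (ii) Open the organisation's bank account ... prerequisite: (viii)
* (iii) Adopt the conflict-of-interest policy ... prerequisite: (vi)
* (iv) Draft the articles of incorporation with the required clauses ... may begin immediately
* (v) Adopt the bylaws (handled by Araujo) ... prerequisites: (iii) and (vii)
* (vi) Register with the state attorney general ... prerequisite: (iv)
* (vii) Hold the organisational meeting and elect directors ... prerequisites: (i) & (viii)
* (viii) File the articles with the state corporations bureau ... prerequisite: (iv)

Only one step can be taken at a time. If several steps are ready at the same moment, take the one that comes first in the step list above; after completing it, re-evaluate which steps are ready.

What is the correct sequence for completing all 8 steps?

(iv), (vi), (i), (iii), (viii), (ii), (vii), (v)

(iv) is the only step with nothing outstanding, so it goes first.
Now (vi) and (viii) have their prerequisites met. (vi) is listed earlier, so (vi) next.
Now (i), (iii) and (viii) have their prerequisites met. (i) is listed earlier, so (i) next.
Now (iii) and (viii) have their prerequisites met. (iii) is listed earlier, so (iii) next.
Next only (viii) has its prerequisites met → (viii).
(ii) and (vii) are both available; (ii) is listed earlier → (ii).
That leaves (vii) as the only ready step → (vii).
(v) is the only step now ready → (v).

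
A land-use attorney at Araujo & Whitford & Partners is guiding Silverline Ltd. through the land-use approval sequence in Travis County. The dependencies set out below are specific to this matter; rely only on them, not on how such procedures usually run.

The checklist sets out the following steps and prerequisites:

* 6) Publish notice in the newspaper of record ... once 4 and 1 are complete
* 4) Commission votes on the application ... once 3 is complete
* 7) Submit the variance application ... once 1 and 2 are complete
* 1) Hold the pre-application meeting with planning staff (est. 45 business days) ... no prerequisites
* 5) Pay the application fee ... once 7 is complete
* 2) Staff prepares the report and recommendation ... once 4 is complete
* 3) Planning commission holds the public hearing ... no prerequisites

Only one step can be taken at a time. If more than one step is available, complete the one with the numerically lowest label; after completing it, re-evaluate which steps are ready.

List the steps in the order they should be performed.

1 → 3 → 4 → 2 → 6 → 7 → 5

Nothing is required for 1 and 3. 1 has the earlier label → 1 first.
Next only 3 has its prerequisites met → 3.
Next only 4 has its prerequisites met → 4.
Now 2 and 6 have their prerequisites met. 2 has the earlier label, so 2 next.
6 and 7 are both available; 6 has the earlier label → 6.
That leaves 7 as the only ready step → 7.
5 needed 7, now all done → 5.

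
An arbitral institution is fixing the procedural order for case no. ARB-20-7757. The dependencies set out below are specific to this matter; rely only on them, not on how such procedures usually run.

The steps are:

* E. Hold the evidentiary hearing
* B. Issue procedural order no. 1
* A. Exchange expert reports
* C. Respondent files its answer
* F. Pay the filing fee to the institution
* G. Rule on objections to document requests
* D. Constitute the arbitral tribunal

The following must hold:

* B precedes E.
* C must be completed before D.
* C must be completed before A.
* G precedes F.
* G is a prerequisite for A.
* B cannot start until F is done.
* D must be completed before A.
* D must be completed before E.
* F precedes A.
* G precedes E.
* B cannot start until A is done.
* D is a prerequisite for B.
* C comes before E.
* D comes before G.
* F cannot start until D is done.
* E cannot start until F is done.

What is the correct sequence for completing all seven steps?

C has no prerequisites → C first.
D needed C, now all done → D.
G is the only step now ready → G.
Next only F has its prerequisites met → F.
Next only A has its prerequisites met → A.
That leaves B as the only ready step → B.
Next only E has its prerequisites met → E.

C, D, G, F, A, B, E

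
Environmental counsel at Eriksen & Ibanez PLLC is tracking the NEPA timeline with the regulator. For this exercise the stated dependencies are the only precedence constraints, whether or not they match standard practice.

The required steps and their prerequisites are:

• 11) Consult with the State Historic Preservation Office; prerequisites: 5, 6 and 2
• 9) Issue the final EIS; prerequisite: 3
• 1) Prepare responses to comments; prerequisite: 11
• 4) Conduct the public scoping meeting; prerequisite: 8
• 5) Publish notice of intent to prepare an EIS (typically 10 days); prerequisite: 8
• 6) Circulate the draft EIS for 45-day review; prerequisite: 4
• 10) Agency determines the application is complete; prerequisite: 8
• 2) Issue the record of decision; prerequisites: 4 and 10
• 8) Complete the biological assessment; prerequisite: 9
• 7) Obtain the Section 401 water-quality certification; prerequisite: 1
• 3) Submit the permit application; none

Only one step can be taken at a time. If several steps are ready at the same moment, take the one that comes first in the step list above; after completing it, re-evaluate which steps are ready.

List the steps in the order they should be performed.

3, 9, 8, 4, 5, 6, 10, 2, 11, 1, 7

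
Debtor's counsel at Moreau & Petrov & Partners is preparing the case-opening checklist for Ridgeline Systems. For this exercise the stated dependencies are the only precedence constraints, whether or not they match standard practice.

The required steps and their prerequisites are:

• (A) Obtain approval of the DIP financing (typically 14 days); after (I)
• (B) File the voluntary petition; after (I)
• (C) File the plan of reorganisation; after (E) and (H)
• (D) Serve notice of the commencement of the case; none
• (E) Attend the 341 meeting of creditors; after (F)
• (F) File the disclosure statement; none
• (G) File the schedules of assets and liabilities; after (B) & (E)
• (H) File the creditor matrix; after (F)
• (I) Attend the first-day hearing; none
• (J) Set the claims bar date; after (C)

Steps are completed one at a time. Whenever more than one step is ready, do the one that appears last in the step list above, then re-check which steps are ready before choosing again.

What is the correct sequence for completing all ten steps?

(I) (F) (H) (E) (D) (C) (J) (B) (G) (A)

Nothing is required for (I), (F) and (D). (I) is listed later → (I) first.
Now (F), (D), (B) and (A) have their prerequisites met. (F) is listed later, so (F) next.
(H) and (E) now also ready, so the ready set is {(H), (E), (D), (B), (A)}; (H) is listed later → (H).
Now (E), (D), (B) and (A) have their prerequisites met. (E) is listed later, so (E) next.
Now (D), (C), (B) and (A) have their prerequisites met. (D) is listed later, so (D) next.
(C), (B) and (A) are all available; (C) is listed later → (C).
Ready: (J), (B) and (A). (J) is listed later → (J).
Now (B) and (A) have their prerequisites met. (B) is listed later, so (B) next.
(G) and (A) are both available; (G) is listed later → (G).
(A) needed (I), now all done → (A).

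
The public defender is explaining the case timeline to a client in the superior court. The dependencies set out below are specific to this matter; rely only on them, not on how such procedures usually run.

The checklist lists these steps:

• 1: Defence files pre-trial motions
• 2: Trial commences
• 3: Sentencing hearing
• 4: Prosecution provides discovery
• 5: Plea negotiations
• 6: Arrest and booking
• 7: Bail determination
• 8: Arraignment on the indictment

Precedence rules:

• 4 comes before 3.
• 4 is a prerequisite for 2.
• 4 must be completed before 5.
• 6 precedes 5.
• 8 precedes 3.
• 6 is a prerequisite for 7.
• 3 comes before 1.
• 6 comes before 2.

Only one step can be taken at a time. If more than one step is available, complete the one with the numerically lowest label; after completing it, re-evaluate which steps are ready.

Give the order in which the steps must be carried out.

4, 6, 2, 5, 7, 8, 3, 1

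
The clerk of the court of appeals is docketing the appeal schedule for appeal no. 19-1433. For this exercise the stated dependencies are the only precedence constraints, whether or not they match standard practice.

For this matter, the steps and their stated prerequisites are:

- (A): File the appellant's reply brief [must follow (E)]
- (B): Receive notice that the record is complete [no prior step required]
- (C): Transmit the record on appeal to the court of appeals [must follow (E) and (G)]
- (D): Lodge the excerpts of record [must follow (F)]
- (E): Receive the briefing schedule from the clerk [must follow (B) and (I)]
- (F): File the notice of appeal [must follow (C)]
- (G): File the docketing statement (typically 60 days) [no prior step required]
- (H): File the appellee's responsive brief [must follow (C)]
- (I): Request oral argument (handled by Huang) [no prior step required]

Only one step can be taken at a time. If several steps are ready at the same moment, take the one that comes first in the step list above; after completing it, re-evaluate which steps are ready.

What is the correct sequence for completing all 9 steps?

(B), (G) and (I) have no prerequisites; (B) is listed earlier, so (B) is first.
Ready: (G) and (I). (G) is listed earlier → (G).
Next only (I) has its prerequisites met → (I).
(E) needed (B) and (I), now all done → (E).
Ready: (A) and (C). (A) is listed earlier → (A).
(C) needed (E) and (G), now all done → (C).
Now (F) and (H) have their prerequisites met. (F) is listed earlier, so (F) next.
(D) now also ready, so the ready set is {(D), (H)}; (D) is listed earlier → (D).
(H) needed (C), now all done → (H).

(B) → (G) → (I) → (E) → (A) → (C) → (F) → (D) → (H)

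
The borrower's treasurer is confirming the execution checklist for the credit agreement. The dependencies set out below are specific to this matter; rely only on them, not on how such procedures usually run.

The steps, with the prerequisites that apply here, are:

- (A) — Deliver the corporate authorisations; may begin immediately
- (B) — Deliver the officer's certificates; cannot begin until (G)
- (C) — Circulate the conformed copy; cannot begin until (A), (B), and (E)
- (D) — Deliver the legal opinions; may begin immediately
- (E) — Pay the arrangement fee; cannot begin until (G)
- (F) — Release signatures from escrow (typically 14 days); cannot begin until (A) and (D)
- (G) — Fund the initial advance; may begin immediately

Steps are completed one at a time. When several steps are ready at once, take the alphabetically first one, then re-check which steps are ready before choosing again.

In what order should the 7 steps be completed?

Nothing is required for (A), (D) and (G). (A) has the earlier label → (A) first.
(D) and (G) are both available; (D) has the earlier label → (D).
Now (F) and (G) have their prerequisites met. (F) has the earlier label, so (F) next.
Next only (G) has its prerequisites met → (G).
Ready: (B) and (E). (B) has the earlier label → (B).
(E) needed (G), now all done → (E).
(C) needed (A), (B) and (E), now all done → (C).

(A), (D), (F), (G), (B), (E), (C)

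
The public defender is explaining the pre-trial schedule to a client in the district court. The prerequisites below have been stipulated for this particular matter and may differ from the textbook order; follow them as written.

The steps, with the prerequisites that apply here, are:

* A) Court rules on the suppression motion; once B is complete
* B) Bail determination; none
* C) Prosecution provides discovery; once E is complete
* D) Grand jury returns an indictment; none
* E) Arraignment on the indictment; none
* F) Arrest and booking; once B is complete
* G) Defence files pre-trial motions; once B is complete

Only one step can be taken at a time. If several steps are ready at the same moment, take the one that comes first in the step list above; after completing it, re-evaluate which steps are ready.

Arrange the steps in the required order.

B → A → D → E → C → F → G

B, D and E have no prerequisites; B is listed earlier, so B is first.
A, F and G now also ready, so the ready set is {A, D, E, F, G}; A is listed earlier → A.
Now D, E, F and G have their prerequisites met. D is listed earlier, so D next.
E, F and G are all available; E is listed earlier → E.
Now C, F and G have their prerequisites met. C is listed earlier, so C next.
Ready: F and G. F is listed earlier → F.
That leaves G as the only ready step → G.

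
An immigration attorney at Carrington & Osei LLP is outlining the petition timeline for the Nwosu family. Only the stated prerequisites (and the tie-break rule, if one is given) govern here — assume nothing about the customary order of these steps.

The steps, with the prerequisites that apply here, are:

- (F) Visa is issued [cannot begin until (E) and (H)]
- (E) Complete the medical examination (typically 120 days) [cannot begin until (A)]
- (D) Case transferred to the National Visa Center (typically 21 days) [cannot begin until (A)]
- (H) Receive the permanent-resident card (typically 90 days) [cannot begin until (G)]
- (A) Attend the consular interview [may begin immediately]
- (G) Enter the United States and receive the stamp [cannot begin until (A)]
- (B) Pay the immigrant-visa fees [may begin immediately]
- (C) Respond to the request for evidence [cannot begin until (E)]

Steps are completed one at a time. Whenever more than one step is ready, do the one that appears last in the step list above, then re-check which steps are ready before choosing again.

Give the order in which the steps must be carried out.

Nothing is required for (B) and (A). (B) is listed later → (B) first.
Next only (A) has its prerequisites met → (A).
Ready: (G), (D) and (E). (G) is listed later → (G).
Now (H), (D) and (E) have their prerequisites met. (H) is listed later, so (H) next.
(D) and (E) are both available; (D) is listed later → (D).
(E) is the only step now ready → (E).
(C) and (F) are both available; (C) is listed later → (C).
(F) needed (H) and (E), now all done → (F).

(B), (A), (G), (H), (D), (E), (C), (F)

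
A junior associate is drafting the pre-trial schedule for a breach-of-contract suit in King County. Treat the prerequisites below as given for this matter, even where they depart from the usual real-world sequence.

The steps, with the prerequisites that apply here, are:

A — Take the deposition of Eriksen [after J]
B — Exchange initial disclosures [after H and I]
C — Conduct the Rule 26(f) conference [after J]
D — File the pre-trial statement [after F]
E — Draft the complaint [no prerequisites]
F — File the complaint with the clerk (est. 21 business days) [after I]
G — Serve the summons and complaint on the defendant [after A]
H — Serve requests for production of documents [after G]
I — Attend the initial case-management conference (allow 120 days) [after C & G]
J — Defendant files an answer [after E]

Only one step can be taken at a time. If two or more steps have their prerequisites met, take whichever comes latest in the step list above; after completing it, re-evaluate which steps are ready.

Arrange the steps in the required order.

E is the only step with nothing outstanding, so it goes first.
That leaves J as the only ready step → J.
C and A are both available; C is listed later → C.
That leaves A as the only ready step → A.
Next only G has its prerequisites met → G.
Now I and H have their prerequisites met. I is listed later, so I next.
H and F are both available; H is listed later → H.
Ready: F and B. F is listed later → F.
D and B are both available; D is listed later → D.
B needed I and H, now all done → B.

E → J → C → A → G → I → H → F → D → B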